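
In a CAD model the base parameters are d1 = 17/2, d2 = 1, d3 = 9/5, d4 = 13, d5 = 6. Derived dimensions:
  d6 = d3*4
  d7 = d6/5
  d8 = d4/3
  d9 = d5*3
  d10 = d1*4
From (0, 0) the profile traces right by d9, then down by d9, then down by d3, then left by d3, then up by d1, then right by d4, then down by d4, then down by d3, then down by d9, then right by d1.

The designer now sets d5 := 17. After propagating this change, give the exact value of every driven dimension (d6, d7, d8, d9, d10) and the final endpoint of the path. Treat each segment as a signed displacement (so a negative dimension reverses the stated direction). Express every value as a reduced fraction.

d6 = 36/5
d7 = 36/25
d8 = 13/3
d9 = 51
d10 = 34
endpoint = (707/10, -1101/10)

Apply edit: d5 := 17
  d6 = d3*4 = 36/5
  d7 = d6/5 = 36/25
  d8 = d4/3 = 13/3
  d9 = d5*3 = 51
  d10 = d1*4 = 34
Walk from origin (0, 0):
  seg 1: right by d9 = 51 → (51, 0)
  seg 2: down by d9 = 51 → (51, -51)
  seg 3: down by d3 = 9/5 → (51, -264/5)
  seg 4: left by d3 = 9/5 → (246/5, -264/5)
  seg 5: up by d1 = 17/2 → (246/5, -443/10)
  seg 6: right by d4 = 13 → (311/5, -443/10)
  seg 7: down by d4 = 13 → (311/5, -573/10)
  seg 8: down by d3 = 9/5 → (311/5, -591/10)
  seg 9: down by d9 = 51 → (311/5, -1101/10)
  seg 10: right by d1 = 17/2 → (707/10, -1101/10)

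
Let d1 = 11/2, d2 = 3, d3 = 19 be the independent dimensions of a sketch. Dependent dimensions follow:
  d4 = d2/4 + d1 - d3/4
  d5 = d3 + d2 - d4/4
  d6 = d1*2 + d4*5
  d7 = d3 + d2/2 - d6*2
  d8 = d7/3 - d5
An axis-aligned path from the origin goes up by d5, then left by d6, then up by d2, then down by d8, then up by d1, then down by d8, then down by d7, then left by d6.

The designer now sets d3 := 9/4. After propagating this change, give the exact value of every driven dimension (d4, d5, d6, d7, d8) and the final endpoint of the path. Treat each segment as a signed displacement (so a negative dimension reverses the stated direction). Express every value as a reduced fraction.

Apply edit: d3 := 9/4
  d4 = d2/4 + d1 - d3/4 = 91/16
  d5 = d3 + d2 - d4/4 = 245/64
  d6 = d1*2 + d4*5 = 631/16
  d7 = d3 + d2/2 - d6*2 = -601/8
  d8 = d7/3 - d5 = -5543/192
Walk from origin (0, 0):
  seg 1: up by d5 = 245/64 → (0, 245/64)
  seg 2: left by d6 = 631/16 → (-631/16, 245/64)
  seg 3: up by d2 = 3 → (-631/16, 437/64)
  seg 4: down by d8 = -5543/192 → (-631/16, 3427/96)
  seg 5: up by d1 = 11/2 → (-631/16, 3955/96)
  seg 6: down by d8 = -5543/192 → (-631/16, 13453/192)
  seg 7: down by d7 = -601/8 → (-631/16, 27877/192)
  seg 8: left by d6 = 631/16 → (-631/8, 27877/192)

d4 = 91/16
d5 = 245/64
d6 = 631/16
d7 = -601/8
d8 = -5543/192
endpoint = (-631/8, 27877/192)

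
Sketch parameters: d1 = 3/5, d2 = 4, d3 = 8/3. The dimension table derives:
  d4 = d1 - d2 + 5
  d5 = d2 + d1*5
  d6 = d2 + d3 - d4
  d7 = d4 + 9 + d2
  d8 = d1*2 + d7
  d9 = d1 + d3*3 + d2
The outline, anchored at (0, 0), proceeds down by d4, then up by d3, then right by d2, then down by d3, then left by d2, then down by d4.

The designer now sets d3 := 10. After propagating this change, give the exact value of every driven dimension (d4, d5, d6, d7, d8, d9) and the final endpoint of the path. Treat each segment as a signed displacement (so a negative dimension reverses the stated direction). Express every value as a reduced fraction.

Apply edit: d3 := 10
  d4 = d1 - d2 + 5 = 8/5
  d5 = d2 + d1*5 = 7
  d6 = d2 + d3 - d4 = 62/5
  d7 = d4 + 9 + d2 = 73/5
  d8 = d1*2 + d7 = 79/5
  d9 = d1 + d3*3 + d2 = 173/5
Walk from origin (0, 0):
  seg 1: down by d4 = 8/5 → (0, -8/5)
  seg 2: up by d3 = 10 → (0, 42/5)
  seg 3: right by d2 = 4 → (4, 42/5)
  seg 4: down by d3 = 10 → (4, -8/5)
  seg 5: left by d2 = 4 → (0, -8/5)
  seg 6: down by d4 = 8/5 → (0, -16/5)

d4 = 8/5
d5 = 7
d6 = 62/5
d7 = 73/5
d8 = 79/5
d9 = 173/5
endpoint = (0, -16/5)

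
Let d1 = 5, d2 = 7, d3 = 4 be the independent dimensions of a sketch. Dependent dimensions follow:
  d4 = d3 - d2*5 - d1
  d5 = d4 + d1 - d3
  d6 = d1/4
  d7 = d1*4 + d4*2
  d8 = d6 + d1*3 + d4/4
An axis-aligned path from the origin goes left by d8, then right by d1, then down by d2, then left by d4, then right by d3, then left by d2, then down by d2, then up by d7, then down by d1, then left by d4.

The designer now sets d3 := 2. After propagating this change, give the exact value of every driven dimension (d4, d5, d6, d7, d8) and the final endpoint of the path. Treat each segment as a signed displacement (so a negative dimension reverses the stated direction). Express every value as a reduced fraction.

d4 = -38
d5 = -35
d6 = 5/4
d7 = -56
d8 = 27/4
endpoint = (277/4, -75)

Apply edit: d3 := 2
  d4 = d3 - d2*5 - d1 = -38
  d5 = d4 + d1 - d3 = -35
  d6 = d1/4 = 5/4
  d7 = d1*4 + d4*2 = -56
  d8 = d6 + d1*3 + d4/4 = 27/4
Walk from origin (0, 0):
  seg 1: left by d8 = 27/4 → (-27/4, 0)
  seg 2: right by d1 = 5 → (-7/4, 0)
  seg 3: down by d2 = 7 → (-7/4, -7)
  seg 4: left by d4 = -38 → (145/4, -7)
  seg 5: right by d3 = 2 → (153/4, -7)
  seg 6: left by d2 = 7 → (125/4, -7)
  seg 7: down by d2 = 7 → (125/4, -14)
  seg 8: up by d7 = -56 → (125/4, -70)
  seg 9: down by d1 = 5 → (125/4, -75)
  seg 10: left by d4 = -38 → (277/4, -75)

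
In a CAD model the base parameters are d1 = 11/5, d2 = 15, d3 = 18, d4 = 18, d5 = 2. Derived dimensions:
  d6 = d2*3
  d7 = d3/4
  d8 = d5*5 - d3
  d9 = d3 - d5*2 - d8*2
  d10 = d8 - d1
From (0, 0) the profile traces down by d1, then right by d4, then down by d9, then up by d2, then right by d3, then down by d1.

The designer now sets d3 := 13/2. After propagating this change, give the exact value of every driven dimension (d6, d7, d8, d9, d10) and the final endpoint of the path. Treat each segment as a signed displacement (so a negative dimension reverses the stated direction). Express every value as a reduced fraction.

d6 = 45
d7 = 13/8
d8 = 7/2
d9 = -9/2
d10 = 13/10
endpoint = (49/2, 151/10)

Apply edit: d3 := 13/2
  d6 = d2*3 = 45
  d7 = d3/4 = 13/8
  d8 = d5*5 - d3 = 7/2
  d9 = d3 - d5*2 - d8*2 = -9/2
  d10 = d8 - d1 = 13/10
Walk from origin (0, 0):
  seg 1: down by d1 = 11/5 → (0, -11/5)
  seg 2: right by d4 = 18 → (18, -11/5)
  seg 3: down by d9 = -9/2 → (18, 23/10)
  seg 4: up by d2 = 15 → (18, 173/10)
  seg 5: right by d3 = 13/2 → (49/2, 173/10)
  seg 6: down by d1 = 11/5 → (49/2, 151/10)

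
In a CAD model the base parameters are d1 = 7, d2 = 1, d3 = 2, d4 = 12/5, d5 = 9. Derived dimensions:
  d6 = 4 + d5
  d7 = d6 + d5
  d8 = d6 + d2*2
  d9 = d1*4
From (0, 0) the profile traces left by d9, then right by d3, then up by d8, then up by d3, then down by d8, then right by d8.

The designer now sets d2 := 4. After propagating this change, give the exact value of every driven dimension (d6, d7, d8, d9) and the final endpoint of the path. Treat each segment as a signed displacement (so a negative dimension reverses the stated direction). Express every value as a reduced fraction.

Apply edit: d2 := 4
  d6 = 4 + d5 = 13
  d7 = d6 + d5 = 22
  d8 = d6 + d2*2 = 21
  d9 = d1*4 = 28
Walk from origin (0, 0):
  seg 1: left by d9 = 28 → (-28, 0)
  seg 2: right by d3 = 2 → (-26, 0)
  seg 3: up by d8 = 21 → (-26, 21)
  seg 4: up by d3 = 2 → (-26, 23)
  seg 5: down by d8 = 21 → (-26, 2)
  seg 6: right by d8 = 21 → (-5, 2)

d6 = 13
d7 = 22
d8 = 21
d9 = 28
endpoint = (-5, 2)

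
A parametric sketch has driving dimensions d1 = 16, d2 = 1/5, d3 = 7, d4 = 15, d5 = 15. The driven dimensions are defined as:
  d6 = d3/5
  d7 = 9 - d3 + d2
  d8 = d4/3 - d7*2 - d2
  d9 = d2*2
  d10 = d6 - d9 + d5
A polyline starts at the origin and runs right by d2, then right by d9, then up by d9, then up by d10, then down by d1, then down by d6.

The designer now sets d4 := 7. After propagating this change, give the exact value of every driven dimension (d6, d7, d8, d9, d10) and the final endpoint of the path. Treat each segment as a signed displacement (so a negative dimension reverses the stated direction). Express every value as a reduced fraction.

d6 = 7/5
d7 = 11/5
d8 = -34/15
d9 = 2/5
d10 = 16
endpoint = (3/5, -1)

Apply edit: d4 := 7
  d6 = d3/5 = 7/5
  d7 = 9 - d3 + d2 = 11/5
  d8 = d4/3 - d7*2 - d2 = -34/15
  d9 = d2*2 = 2/5
  d10 = d6 - d9 + d5 = 16
Walk from origin (0, 0):
  seg 1: right by d2 = 1/5 → (1/5, 0)
  seg 2: right by d9 = 2/5 → (3/5, 0)
  seg 3: up by d9 = 2/5 → (3/5, 2/5)
  seg 4: up by d10 = 16 → (3/5, 82/5)
  seg 5: down by d1 = 16 → (3/5, 2/5)
  seg 6: down by d6 = 7/5 → (3/5, -1)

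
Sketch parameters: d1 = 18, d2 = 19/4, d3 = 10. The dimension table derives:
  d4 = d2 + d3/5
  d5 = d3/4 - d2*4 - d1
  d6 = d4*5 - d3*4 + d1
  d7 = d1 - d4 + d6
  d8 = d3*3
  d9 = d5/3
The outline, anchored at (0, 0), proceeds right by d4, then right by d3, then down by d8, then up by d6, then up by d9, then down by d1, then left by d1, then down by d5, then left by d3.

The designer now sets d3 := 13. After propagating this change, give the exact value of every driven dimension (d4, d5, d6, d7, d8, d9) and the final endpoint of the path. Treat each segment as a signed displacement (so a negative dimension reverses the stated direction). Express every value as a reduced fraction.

d4 = 147/20
d5 = -135/4
d6 = 11/4
d7 = 67/5
d8 = 39
d9 = -45/4
endpoint = (-213/20, -127/4)

Apply edit: d3 := 13
  d4 = d2 + d3/5 = 147/20
  d5 = d3/4 - d2*4 - d1 = -135/4
  d6 = d4*5 - d3*4 + d1 = 11/4
  d7 = d1 - d4 + d6 = 67/5
  d8 = d3*3 = 39
  d9 = d5/3 = -45/4
Walk from origin (0, 0):
  seg 1: right by d4 = 147/20 → (147/20, 0)
  seg 2: right by d3 = 13 → (407/20, 0)
  seg 3: down by d8 = 39 → (407/20, -39)
  seg 4: up by d6 = 11/4 → (407/20, -145/4)
  seg 5: up by d9 = -45/4 → (407/20, -95/2)
  seg 6: down by d1 = 18 → (407/20, -131/2)
  seg 7: left by d1 = 18 → (47/20, -131/2)
  seg 8: down by d5 = -135/4 → (47/20, -127/4)
  seg 9: left by d3 = 13 → (-213/20, -127/4)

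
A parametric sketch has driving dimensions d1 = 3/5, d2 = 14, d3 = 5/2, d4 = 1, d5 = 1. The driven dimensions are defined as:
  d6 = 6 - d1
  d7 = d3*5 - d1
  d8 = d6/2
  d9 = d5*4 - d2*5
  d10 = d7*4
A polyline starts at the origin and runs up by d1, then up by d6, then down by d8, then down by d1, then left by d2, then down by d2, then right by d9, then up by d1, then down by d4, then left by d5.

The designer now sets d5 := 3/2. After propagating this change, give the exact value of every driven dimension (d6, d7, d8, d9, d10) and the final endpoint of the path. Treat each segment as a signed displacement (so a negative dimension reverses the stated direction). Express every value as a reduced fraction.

d6 = 27/5
d7 = 119/10
d8 = 27/10
d9 = -64
d10 = 238/5
endpoint = (-159/2, -117/10)

Apply edit: d5 := 3/2
  d6 = 6 - d1 = 27/5
  d7 = d3*5 - d1 = 119/10
  d8 = d6/2 = 27/10
  d9 = d5*4 - d2*5 = -64
  d10 = d7*4 = 238/5
Walk from origin (0, 0):
  seg 1: up by d1 = 3/5 → (0, 3/5)
  seg 2: up by d6 = 27/5 → (0, 6)
  seg 3: down by d8 = 27/10 → (0, 33/10)
  seg 4: down by d1 = 3/5 → (0, 27/10)
  seg 5: left by d2 = 14 → (-14, 27/10)
  seg 6: down by d2 = 14 → (-14, -113/10)
  seg 7: right by d9 = -64 → (-78, -113/10)
  seg 8: up by d1 = 3/5 → (-78, -107/10)
  seg 9: down by d4 = 1 → (-78, -117/10)
  seg 10: left by d5 = 3/2 → (-159/2, -117/10)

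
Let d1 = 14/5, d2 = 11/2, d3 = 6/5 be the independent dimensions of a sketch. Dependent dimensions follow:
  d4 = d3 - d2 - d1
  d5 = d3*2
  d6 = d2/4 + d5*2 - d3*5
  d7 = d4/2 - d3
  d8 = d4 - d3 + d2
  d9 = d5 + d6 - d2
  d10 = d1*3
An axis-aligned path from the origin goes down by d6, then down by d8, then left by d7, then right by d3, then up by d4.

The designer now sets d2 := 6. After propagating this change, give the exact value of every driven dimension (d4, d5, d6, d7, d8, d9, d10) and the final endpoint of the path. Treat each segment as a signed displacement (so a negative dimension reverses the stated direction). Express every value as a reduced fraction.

d4 = -38/5
d5 = 12/5
d6 = 3/10
d7 = -5
d8 = -14/5
d9 = -33/10
d10 = 42/5
endpoint = (31/5, -51/10)

Apply edit: d2 := 6
  d4 = d3 - d2 - d1 = -38/5
  d5 = d3*2 = 12/5
  d6 = d2/4 + d5*2 - d3*5 = 3/10
  d7 = d4/2 - d3 = -5
  d8 = d4 - d3 + d2 = -14/5
  d9 = d5 + d6 - d2 = -33/10
  d10 = d1*3 = 42/5
Walk from origin (0, 0):
  seg 1: down by d6 = 3/10 → (0, -3/10)
  seg 2: down by d8 = -14/5 → (0, 5/2)
  seg 3: left by d7 = -5 → (5, 5/2)
  seg 4: right by d3 = 6/5 → (31/5, 5/2)
  seg 5: up by d4 = -38/5 → (31/5, -51/10)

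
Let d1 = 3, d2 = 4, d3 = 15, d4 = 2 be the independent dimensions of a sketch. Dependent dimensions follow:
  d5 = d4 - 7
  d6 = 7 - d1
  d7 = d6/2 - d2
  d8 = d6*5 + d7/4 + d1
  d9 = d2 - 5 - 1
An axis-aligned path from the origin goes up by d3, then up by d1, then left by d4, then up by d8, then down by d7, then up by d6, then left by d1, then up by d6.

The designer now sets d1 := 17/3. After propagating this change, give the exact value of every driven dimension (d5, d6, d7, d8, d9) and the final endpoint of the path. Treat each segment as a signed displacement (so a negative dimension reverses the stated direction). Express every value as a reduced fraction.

d5 = -5
d6 = 4/3
d7 = -10/3
d8 = 23/2
d9 = -2
endpoint = (-23/3, 229/6)

Apply edit: d1 := 17/3
  d5 = d4 - 7 = -5
  d6 = 7 - d1 = 4/3
  d7 = d6/2 - d2 = -10/3
  d8 = d6*5 + d7/4 + d1 = 23/2
  d9 = d2 - 5 - 1 = -2
Walk from origin (0, 0):
  seg 1: up by d3 = 15 → (0, 15)
  seg 2: up by d1 = 17/3 → (0, 62/3)
  seg 3: left by d4 = 2 → (-2, 62/3)
  seg 4: up by d8 = 23/2 → (-2, 193/6)
  seg 5: down by d7 = -10/3 → (-2, 71/2)
  seg 6: up by d6 = 4/3 → (-2, 221/6)
  seg 7: left by d1 = 17/3 → (-23/3, 221/6)
  seg 8: up by d6 = 4/3 → (-23/3, 229/6)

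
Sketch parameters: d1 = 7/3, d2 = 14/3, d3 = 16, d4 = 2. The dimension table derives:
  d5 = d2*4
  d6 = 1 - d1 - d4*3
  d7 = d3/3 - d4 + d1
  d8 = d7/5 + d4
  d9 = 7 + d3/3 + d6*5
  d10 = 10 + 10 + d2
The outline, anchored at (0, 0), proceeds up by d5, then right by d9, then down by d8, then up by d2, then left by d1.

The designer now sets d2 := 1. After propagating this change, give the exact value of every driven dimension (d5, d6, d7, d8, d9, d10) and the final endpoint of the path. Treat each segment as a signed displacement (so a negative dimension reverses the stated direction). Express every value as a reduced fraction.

d5 = 4
d6 = -22/3
d7 = 17/3
d8 = 47/15
d9 = -73/3
d10 = 21
endpoint = (-80/3, 28/15)

Apply edit: d2 := 1
  d5 = d2*4 = 4
  d6 = 1 - d1 - d4*3 = -22/3
  d7 = d3/3 - d4 + d1 = 17/3
  d8 = d7/5 + d4 = 47/15
  d9 = 7 + d3/3 + d6*5 = -73/3
  d10 = 10 + 10 + d2 = 21
Walk from origin (0, 0):
  seg 1: up by d5 = 4 → (0, 4)
  seg 2: right by d9 = -73/3 → (-73/3, 4)
  seg 3: down by d8 = 47/15 → (-73/3, 13/15)
  seg 4: up by d2 = 1 → (-73/3, 28/15)
  seg 5: left by d1 = 7/3 → (-80/3, 28/15)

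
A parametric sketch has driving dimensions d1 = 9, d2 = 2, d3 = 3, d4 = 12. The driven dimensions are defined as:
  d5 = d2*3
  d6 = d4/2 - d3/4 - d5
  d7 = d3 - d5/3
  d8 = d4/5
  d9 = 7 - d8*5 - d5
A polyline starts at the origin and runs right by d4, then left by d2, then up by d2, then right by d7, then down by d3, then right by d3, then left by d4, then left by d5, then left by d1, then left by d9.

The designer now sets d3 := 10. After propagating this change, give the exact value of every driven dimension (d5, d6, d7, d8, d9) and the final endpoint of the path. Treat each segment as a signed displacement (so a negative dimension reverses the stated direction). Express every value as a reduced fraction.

d5 = 6
d6 = -5/2
d7 = 8
d8 = 12/5
d9 = -11
endpoint = (12, -8)

Apply edit: d3 := 10
  d5 = d2*3 = 6
  d6 = d4/2 - d3/4 - d5 = -5/2
  d7 = d3 - d5/3 = 8
  d8 = d4/5 = 12/5
  d9 = 7 - d8*5 - d5 = -11
Walk from origin (0, 0):
  seg 1: right by d4 = 12 → (12, 0)
  seg 2: left by d2 = 2 → (10, 0)
  seg 3: up by d2 = 2 → (10, 2)
  seg 4: right by d7 = 8 → (18, 2)
  seg 5: down by d3 = 10 → (18, -8)
  seg 6: right by d3 = 10 → (28, -8)
  seg 7: left by d4 = 12 → (16, -8)
  seg 8: left by d5 = 6 → (10, -8)
  seg 9: left by d1 = 9 → (1, -8)
  seg 10: left by d9 = -11 → (12, -8)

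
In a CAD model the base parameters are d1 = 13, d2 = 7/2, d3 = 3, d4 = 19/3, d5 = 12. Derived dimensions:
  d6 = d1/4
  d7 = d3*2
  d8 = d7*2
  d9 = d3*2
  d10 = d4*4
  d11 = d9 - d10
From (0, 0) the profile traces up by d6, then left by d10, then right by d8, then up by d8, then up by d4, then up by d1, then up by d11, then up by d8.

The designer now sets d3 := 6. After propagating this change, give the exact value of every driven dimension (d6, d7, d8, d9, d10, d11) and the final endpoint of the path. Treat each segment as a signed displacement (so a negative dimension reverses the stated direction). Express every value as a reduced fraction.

Apply edit: d3 := 6
  d6 = d1/4 = 13/4
  d7 = d3*2 = 12
  d8 = d7*2 = 24
  d9 = d3*2 = 12
  d10 = d4*4 = 76/3
  d11 = d9 - d10 = -40/3
Walk from origin (0, 0):
  seg 1: up by d6 = 13/4 → (0, 13/4)
  seg 2: left by d10 = 76/3 → (-76/3, 13/4)
  seg 3: right by d8 = 24 → (-4/3, 13/4)
  seg 4: up by d8 = 24 → (-4/3, 109/4)
  seg 5: up by d4 = 19/3 → (-4/3, 403/12)
  seg 6: up by d1 = 13 → (-4/3, 559/12)
  seg 7: up by d11 = -40/3 → (-4/3, 133/4)
  seg 8: up by d8 = 24 → (-4/3, 229/4)

d6 = 13/4
d7 = 12
d8 = 24
d9 = 12
d10 = 76/3
d11 = -40/3
endpoint = (-4/3, 229/4)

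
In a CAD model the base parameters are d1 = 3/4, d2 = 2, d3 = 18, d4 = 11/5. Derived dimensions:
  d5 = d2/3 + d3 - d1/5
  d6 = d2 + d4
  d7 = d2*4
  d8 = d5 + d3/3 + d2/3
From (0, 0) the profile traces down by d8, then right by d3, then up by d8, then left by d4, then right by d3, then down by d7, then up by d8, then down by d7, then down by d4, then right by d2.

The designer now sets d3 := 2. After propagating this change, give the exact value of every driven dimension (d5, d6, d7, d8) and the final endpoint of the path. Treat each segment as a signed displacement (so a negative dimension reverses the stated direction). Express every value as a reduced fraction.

Apply edit: d3 := 2
  d5 = d2/3 + d3 - d1/5 = 151/60
  d6 = d2 + d4 = 21/5
  d7 = d2*4 = 8
  d8 = d5 + d3/3 + d2/3 = 77/20
Walk from origin (0, 0):
  seg 1: down by d8 = 77/20 → (0, -77/20)
  seg 2: right by d3 = 2 → (2, -77/20)
  seg 3: up by d8 = 77/20 → (2, 0)
  seg 4: left by d4 = 11/5 → (-1/5, 0)
  seg 5: right by d3 = 2 → (9/5, 0)
  seg 6: down by d7 = 8 → (9/5, -8)
  seg 7: up by d8 = 77/20 → (9/5, -83/20)
  seg 8: down by d7 = 8 → (9/5, -243/20)
  seg 9: down by d4 = 11/5 → (9/5, -287/20)
  seg 10: right by d2 = 2 → (19/5, -287/20)

d5 = 151/60
d6 = 21/5
d7 = 8
d8 = 77/20
endpoint = (19/5, -287/20)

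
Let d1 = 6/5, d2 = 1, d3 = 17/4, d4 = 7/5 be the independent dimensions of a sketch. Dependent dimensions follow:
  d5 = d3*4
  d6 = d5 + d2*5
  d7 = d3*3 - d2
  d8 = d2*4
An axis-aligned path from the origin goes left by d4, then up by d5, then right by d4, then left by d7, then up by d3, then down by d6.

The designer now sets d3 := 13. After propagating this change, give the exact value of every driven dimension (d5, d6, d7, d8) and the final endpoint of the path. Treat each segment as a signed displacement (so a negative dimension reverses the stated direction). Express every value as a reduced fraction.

Apply edit: d3 := 13
  d5 = d3*4 = 52
  d6 = d5 + d2*5 = 57
  d7 = d3*3 - d2 = 38
  d8 = d2*4 = 4
Walk from origin (0, 0):
  seg 1: left by d4 = 7/5 → (-7/5, 0)
  seg 2: up by d5 = 52 → (-7/5, 52)
  seg 3: right by d4 = 7/5 → (0, 52)
  seg 4: left by d7 = 38 → (-38, 52)
  seg 5: up by d3 = 13 → (-38, 65)
  seg 6: down by d6 = 57 → (-38, 8)

d5 = 52
d6 = 57
d7 = 38
d8 = 4
endpoint = (-38, 8)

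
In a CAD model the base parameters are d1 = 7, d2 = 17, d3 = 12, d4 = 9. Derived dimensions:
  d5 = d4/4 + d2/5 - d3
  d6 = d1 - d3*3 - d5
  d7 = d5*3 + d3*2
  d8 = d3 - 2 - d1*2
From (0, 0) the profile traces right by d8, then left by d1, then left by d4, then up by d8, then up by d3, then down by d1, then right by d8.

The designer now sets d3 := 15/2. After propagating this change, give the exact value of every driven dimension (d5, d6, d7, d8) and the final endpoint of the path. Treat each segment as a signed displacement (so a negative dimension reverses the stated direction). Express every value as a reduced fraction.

Apply edit: d3 := 15/2
  d5 = d4/4 + d2/5 - d3 = -37/20
  d6 = d1 - d3*3 - d5 = -273/20
  d7 = d5*3 + d3*2 = 189/20
  d8 = d3 - 2 - d1*2 = -17/2
Walk from origin (0, 0):
  seg 1: right by d8 = -17/2 → (-17/2, 0)
  seg 2: left by d1 = 7 → (-31/2, 0)
  seg 3: left by d4 = 9 → (-49/2, 0)
  seg 4: up by d8 = -17/2 → (-49/2, -17/2)
  seg 5: up by d3 = 15/2 → (-49/2, -1)
  seg 6: down by d1 = 7 → (-49/2, -8)
  seg 7: right by d8 = -17/2 → (-33, -8)

d5 = -37/20
d6 = -273/20
d7 = 189/20
d8 = -17/2
endpoint = (-33, -8)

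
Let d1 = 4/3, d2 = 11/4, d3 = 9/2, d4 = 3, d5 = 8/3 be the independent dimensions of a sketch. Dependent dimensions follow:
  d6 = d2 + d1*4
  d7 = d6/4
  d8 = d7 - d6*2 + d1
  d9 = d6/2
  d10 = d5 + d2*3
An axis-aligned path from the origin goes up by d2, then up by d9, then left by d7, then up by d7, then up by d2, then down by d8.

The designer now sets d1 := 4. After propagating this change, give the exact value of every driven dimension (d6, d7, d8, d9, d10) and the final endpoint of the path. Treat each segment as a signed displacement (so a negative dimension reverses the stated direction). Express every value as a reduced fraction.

d6 = 75/4
d7 = 75/16
d8 = -461/16
d9 = 75/8
d10 = 131/12
endpoint = (-75/16, 387/8)

Apply edit: d1 := 4
  d6 = d2 + d1*4 = 75/4
  d7 = d6/4 = 75/16
  d8 = d7 - d6*2 + d1 = -461/16
  d9 = d6/2 = 75/8
  d10 = d5 + d2*3 = 131/12
Walk from origin (0, 0):
  seg 1: up by d2 = 11/4 → (0, 11/4)
  seg 2: up by d9 = 75/8 → (0, 97/8)
  seg 3: left by d7 = 75/16 → (-75/16, 97/8)
  seg 4: up by d7 = 75/16 → (-75/16, 269/16)
  seg 5: up by d2 = 11/4 → (-75/16, 313/16)
  seg 6: down by d8 = -461/16 → (-75/16, 387/8)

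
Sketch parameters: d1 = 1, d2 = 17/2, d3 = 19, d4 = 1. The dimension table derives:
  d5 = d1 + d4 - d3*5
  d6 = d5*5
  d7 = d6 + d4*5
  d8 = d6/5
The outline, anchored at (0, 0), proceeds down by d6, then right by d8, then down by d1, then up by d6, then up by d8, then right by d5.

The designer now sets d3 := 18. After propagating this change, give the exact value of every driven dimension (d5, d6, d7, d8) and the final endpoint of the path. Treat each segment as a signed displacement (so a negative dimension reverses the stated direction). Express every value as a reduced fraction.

d5 = -88
d6 = -440
d7 = -435
d8 = -88
endpoint = (-176, -89)

Apply edit: d3 := 18
  d5 = d1 + d4 - d3*5 = -88
  d6 = d5*5 = -440
  d7 = d6 + d4*5 = -435
  d8 = d6/5 = -88
Walk from origin (0, 0):
  seg 1: down by d6 = -440 → (0, 440)
  seg 2: right by d8 = -88 → (-88, 440)
  seg 3: down by d1 = 1 → (-88, 439)
  seg 4: up by d6 = -440 → (-88, -1)
  seg 5: up by d8 = -88 → (-88, -89)
  seg 6: right by d5 = -88 → (-176, -89)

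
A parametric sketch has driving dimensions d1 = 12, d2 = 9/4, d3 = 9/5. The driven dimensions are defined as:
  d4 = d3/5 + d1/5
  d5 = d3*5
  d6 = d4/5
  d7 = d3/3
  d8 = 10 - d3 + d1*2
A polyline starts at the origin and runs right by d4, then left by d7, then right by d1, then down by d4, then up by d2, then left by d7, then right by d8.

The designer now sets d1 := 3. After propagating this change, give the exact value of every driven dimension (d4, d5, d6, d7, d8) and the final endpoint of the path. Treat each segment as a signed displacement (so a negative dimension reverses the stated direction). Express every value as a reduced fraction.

Apply edit: d1 := 3
  d4 = d3/5 + d1/5 = 24/25
  d5 = d3*5 = 9
  d6 = d4/5 = 24/125
  d7 = d3/3 = 3/5
  d8 = 10 - d3 + d1*2 = 71/5
Walk from origin (0, 0):
  seg 1: right by d4 = 24/25 → (24/25, 0)
  seg 2: left by d7 = 3/5 → (9/25, 0)
  seg 3: right by d1 = 3 → (84/25, 0)
  seg 4: down by d4 = 24/25 → (84/25, -24/25)
  seg 5: up by d2 = 9/4 → (84/25, 129/100)
  seg 6: left by d7 = 3/5 → (69/25, 129/100)
  seg 7: right by d8 = 71/5 → (424/25, 129/100)

d4 = 24/25
d5 = 9
d6 = 24/125
d7 = 3/5
d8 = 71/5
endpoint = (424/25, 129/100)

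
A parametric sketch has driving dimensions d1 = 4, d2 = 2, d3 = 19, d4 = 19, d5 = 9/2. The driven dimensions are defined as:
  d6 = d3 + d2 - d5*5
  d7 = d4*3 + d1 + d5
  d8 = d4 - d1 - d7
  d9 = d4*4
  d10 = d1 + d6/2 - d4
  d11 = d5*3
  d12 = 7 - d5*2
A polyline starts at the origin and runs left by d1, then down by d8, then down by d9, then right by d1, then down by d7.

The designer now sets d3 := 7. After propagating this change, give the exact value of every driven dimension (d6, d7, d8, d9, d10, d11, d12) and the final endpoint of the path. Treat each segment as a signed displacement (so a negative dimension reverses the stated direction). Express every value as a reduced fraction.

Apply edit: d3 := 7
  d6 = d3 + d2 - d5*5 = -27/2
  d7 = d4*3 + d1 + d5 = 131/2
  d8 = d4 - d1 - d7 = -101/2
  d9 = d4*4 = 76
  d10 = d1 + d6/2 - d4 = -87/4
  d11 = d5*3 = 27/2
  d12 = 7 - d5*2 = -2
Walk from origin (0, 0):
  seg 1: left by d1 = 4 → (-4, 0)
  seg 2: down by d8 = -101/2 → (-4, 101/2)
  seg 3: down by d9 = 76 → (-4, -51/2)
  seg 4: right by d1 = 4 → (0, -51/2)
  seg 5: down by d7 = 131/2 → (0, -91)

d6 = -27/2
d7 = 131/2
d8 = -101/2
d9 = 76
d10 = -87/4
d11 = 27/2
d12 = -2
endpoint = (0, -91)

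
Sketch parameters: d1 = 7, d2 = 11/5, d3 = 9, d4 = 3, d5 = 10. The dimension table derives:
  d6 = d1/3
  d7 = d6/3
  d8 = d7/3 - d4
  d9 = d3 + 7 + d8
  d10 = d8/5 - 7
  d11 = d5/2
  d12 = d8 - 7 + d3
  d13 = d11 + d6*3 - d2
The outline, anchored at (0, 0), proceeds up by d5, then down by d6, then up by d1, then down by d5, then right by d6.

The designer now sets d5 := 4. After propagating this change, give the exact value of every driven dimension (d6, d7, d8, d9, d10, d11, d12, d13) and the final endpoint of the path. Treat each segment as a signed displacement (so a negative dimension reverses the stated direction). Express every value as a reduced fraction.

d6 = 7/3
d7 = 7/9
d8 = -74/27
d9 = 358/27
d10 = -1019/135
d11 = 2
d12 = -20/27
d13 = 34/5
endpoint = (7/3, 14/3)

Apply edit: d5 := 4
  d6 = d1/3 = 7/3
  d7 = d6/3 = 7/9
  d8 = d7/3 - d4 = -74/27
  d9 = d3 + 7 + d8 = 358/27
  d10 = d8/5 - 7 = -1019/135
  d11 = d5/2 = 2
  d12 = d8 - 7 + d3 = -20/27
  d13 = d11 + d6*3 - d2 = 34/5
Walk from origin (0, 0):
  seg 1: up by d5 = 4 → (0, 4)
  seg 2: down by d6 = 7/3 → (0, 5/3)
  seg 3: up by d1 = 7 → (0, 26/3)
  seg 4: down by d5 = 4 → (0, 14/3)
  seg 5: right by d6 = 7/3 → (7/3, 14/3)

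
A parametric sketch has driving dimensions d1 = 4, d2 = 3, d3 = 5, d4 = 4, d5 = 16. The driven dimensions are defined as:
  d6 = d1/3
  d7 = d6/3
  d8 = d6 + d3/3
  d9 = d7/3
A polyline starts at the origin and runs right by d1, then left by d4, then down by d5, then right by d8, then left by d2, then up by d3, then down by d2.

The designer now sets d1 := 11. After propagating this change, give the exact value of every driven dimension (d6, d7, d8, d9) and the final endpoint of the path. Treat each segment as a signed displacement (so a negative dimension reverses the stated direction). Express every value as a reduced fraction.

d6 = 11/3
d7 = 11/9
d8 = 16/3
d9 = 11/27
endpoint = (28/3, -14)

Apply edit: d1 := 11
  d6 = d1/3 = 11/3
  d7 = d6/3 = 11/9
  d8 = d6 + d3/3 = 16/3
  d9 = d7/3 = 11/27
Walk from origin (0, 0):
  seg 1: right by d1 = 11 → (11, 0)
  seg 2: left by d4 = 4 → (7, 0)
  seg 3: down by d5 = 16 → (7, -16)
  seg 4: right by d8 = 16/3 → (37/3, -16)
  seg 5: left by d2 = 3 → (28/3, -16)
  seg 6: up by d3 = 5 → (28/3, -11)
  seg 7: down by d2 = 3 → (28/3, -14)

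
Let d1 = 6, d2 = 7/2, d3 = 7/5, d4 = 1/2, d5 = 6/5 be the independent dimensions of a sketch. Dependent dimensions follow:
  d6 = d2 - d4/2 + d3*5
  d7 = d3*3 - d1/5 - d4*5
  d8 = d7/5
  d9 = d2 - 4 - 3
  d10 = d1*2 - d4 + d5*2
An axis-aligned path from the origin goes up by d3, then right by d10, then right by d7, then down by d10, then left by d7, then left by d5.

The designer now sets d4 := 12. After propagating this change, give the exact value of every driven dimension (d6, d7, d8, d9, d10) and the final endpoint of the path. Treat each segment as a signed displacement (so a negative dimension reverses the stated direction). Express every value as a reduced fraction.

Apply edit: d4 := 12
  d6 = d2 - d4/2 + d3*5 = 9/2
  d7 = d3*3 - d1/5 - d4*5 = -57
  d8 = d7/5 = -57/5
  d9 = d2 - 4 - 3 = -7/2
  d10 = d1*2 - d4 + d5*2 = 12/5
Walk from origin (0, 0):
  seg 1: up by d3 = 7/5 → (0, 7/5)
  seg 2: right by d10 = 12/5 → (12/5, 7/5)
  seg 3: right by d7 = -57 → (-273/5, 7/5)
  seg 4: down by d10 = 12/5 → (-273/5, -1)
  seg 5: left by d7 = -57 → (12/5, -1)
  seg 6: left by d5 = 6/5 → (6/5, -1)

d6 = 9/2
d7 = -57
d8 = -57/5
d9 = -7/2
d10 = 12/5
endpoint = (6/5, -1)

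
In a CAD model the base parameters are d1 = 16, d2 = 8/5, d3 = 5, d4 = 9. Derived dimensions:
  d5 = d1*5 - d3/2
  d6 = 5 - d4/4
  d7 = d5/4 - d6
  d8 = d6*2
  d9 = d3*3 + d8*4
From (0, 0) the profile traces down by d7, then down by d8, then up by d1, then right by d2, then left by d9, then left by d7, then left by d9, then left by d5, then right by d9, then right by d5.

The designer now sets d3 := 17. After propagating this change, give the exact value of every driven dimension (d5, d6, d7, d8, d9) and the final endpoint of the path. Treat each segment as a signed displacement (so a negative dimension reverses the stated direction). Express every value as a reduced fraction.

d5 = 143/2
d6 = 11/4
d7 = 121/8
d8 = 11/2
d9 = 73
endpoint = (-3461/40, -37/8)

Apply edit: d3 := 17
  d5 = d1*5 - d3/2 = 143/2
  d6 = 5 - d4/4 = 11/4
  d7 = d5/4 - d6 = 121/8
  d8 = d6*2 = 11/2
  d9 = d3*3 + d8*4 = 73
Walk from origin (0, 0):
  seg 1: down by d7 = 121/8 → (0, -121/8)
  seg 2: down by d8 = 11/2 → (0, -165/8)
  seg 3: up by d1 = 16 → (0, -37/8)
  seg 4: right by d2 = 8/5 → (8/5, -37/8)
  seg 5: left by d9 = 73 → (-357/5, -37/8)
  seg 6: left by d7 = 121/8 → (-3461/40, -37/8)
  seg 7: left by d9 = 73 → (-6381/40, -37/8)
  seg 8: left by d5 = 143/2 → (-9241/40, -37/8)
  seg 9: right by d9 = 73 → (-6321/40, -37/8)
  seg 10: right by d5 = 143/2 → (-3461/40, -37/8)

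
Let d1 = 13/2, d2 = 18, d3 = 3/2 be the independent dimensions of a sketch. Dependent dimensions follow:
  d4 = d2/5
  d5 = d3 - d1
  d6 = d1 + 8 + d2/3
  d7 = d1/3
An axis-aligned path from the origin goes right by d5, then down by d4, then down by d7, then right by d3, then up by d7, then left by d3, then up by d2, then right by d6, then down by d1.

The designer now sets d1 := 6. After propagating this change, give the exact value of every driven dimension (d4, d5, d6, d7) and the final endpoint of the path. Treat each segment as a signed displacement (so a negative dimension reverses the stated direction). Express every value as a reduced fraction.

Apply edit: d1 := 6
  d4 = d2/5 = 18/5
  d5 = d3 - d1 = -9/2
  d6 = d1 + 8 + d2/3 = 20
  d7 = d1/3 = 2
Walk from origin (0, 0):
  seg 1: right by d5 = -9/2 → (-9/2, 0)
  seg 2: down by d4 = 18/5 → (-9/2, -18/5)
  seg 3: down by d7 = 2 → (-9/2, -28/5)
  seg 4: right by d3 = 3/2 → (-3, -28/5)
  seg 5: up by d7 = 2 → (-3, -18/5)
  seg 6: left by d3 = 3/2 → (-9/2, -18/5)
  seg 7: up by d2 = 18 → (-9/2, 72/5)
  seg 8: right by d6 = 20 → (31/2, 72/5)
  seg 9: down by d1 = 6 → (31/2, 42/5)

d4 = 18/5
d5 = -9/2
d6 = 20
d7 = 2
endpoint = (31/2, 42/5)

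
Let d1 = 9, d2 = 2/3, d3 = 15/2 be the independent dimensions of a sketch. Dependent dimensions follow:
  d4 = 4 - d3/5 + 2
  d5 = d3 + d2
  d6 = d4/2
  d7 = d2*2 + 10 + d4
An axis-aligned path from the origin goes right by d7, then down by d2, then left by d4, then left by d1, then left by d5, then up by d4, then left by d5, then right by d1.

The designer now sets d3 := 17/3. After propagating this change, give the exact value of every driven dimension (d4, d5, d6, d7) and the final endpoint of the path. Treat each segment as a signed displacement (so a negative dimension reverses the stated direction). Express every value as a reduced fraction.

Apply edit: d3 := 17/3
  d4 = 4 - d3/5 + 2 = 73/15
  d5 = d3 + d2 = 19/3
  d6 = d4/2 = 73/30
  d7 = d2*2 + 10 + d4 = 81/5
Walk from origin (0, 0):
  seg 1: right by d7 = 81/5 → (81/5, 0)
  seg 2: down by d2 = 2/3 → (81/5, -2/3)
  seg 3: left by d4 = 73/15 → (34/3, -2/3)
  seg 4: left by d1 = 9 → (7/3, -2/3)
  seg 5: left by d5 = 19/3 → (-4, -2/3)
  seg 6: up by d4 = 73/15 → (-4, 21/5)
  seg 7: left by d5 = 19/3 → (-31/3, 21/5)
  seg 8: right by d1 = 9 → (-4/3, 21/5)

d4 = 73/15
d5 = 19/3
d6 = 73/30
d7 = 81/5
endpoint = (-4/3, 21/5)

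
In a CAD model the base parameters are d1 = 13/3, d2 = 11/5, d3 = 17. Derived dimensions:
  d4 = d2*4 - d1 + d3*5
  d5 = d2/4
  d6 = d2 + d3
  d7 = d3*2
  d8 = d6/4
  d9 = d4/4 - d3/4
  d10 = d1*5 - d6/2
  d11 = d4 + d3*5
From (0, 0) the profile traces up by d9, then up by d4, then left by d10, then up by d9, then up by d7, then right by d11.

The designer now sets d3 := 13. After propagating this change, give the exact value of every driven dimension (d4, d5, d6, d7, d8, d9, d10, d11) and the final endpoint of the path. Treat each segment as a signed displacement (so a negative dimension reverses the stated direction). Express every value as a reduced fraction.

d4 = 1042/15
d5 = 11/20
d6 = 76/5
d7 = 26
d8 = 19/5
d9 = 847/60
d10 = 211/15
d11 = 2017/15
endpoint = (602/5, 1237/10)

Apply edit: d3 := 13
  d4 = d2*4 - d1 + d3*5 = 1042/15
  d5 = d2/4 = 11/20
  d6 = d2 + d3 = 76/5
  d7 = d3*2 = 26
  d8 = d6/4 = 19/5
  d9 = d4/4 - d3/4 = 847/60
  d10 = d1*5 - d6/2 = 211/15
  d11 = d4 + d3*5 = 2017/15
Walk from origin (0, 0):
  seg 1: up by d9 = 847/60 → (0, 847/60)
  seg 2: up by d4 = 1042/15 → (0, 1003/12)
  seg 3: left by d10 = 211/15 → (-211/15, 1003/12)
  seg 4: up by d9 = 847/60 → (-211/15, 977/10)
  seg 5: up by d7 = 26 → (-211/15, 1237/10)
  seg 6: right by d11 = 2017/15 → (602/5, 1237/10)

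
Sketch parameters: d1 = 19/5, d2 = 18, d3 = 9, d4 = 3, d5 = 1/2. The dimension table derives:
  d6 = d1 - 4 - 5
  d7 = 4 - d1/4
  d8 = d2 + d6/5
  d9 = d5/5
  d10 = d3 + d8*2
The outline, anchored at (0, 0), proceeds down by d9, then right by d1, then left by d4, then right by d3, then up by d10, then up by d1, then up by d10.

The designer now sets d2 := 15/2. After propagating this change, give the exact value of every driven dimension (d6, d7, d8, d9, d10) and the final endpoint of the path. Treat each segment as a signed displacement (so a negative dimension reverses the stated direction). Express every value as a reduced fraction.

d6 = -26/5
d7 = 61/20
d8 = 323/50
d9 = 1/10
d10 = 548/25
endpoint = (49/5, 2377/50)

Apply edit: d2 := 15/2
  d6 = d1 - 4 - 5 = -26/5
  d7 = 4 - d1/4 = 61/20
  d8 = d2 + d6/5 = 323/50
  d9 = d5/5 = 1/10
  d10 = d3 + d8*2 = 548/25
Walk from origin (0, 0):
  seg 1: down by d9 = 1/10 → (0, -1/10)
  seg 2: right by d1 = 19/5 → (19/5, -1/10)
  seg 3: left by d4 = 3 → (4/5, -1/10)
  seg 4: right by d3 = 9 → (49/5, -1/10)
  seg 5: up by d10 = 548/25 → (49/5, 1091/50)
  seg 6: up by d1 = 19/5 → (49/5, 1281/50)
  seg 7: up by d10 = 548/25 → (49/5, 2377/50)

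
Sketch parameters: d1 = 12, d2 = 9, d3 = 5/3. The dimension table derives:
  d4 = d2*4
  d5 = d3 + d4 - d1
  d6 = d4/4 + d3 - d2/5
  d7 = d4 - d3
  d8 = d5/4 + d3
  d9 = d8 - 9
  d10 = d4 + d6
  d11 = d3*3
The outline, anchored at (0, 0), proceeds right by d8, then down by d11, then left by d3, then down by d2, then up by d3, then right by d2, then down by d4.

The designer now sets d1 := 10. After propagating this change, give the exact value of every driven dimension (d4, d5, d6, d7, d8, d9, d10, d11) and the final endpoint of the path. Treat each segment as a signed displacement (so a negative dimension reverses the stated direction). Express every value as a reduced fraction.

d4 = 36
d5 = 83/3
d6 = 133/15
d7 = 103/3
d8 = 103/12
d9 = -5/12
d10 = 673/15
d11 = 5
endpoint = (191/12, -145/3)

Apply edit: d1 := 10
  d4 = d2*4 = 36
  d5 = d3 + d4 - d1 = 83/3
  d6 = d4/4 + d3 - d2/5 = 133/15
  d7 = d4 - d3 = 103/3
  d8 = d5/4 + d3 = 103/12
  d9 = d8 - 9 = -5/12
  d10 = d4 + d6 = 673/15
  d11 = d3*3 = 5
Walk from origin (0, 0):
  seg 1: right by d8 = 103/12 → (103/12, 0)
  seg 2: down by d11 = 5 → (103/12, -5)
  seg 3: left by d3 = 5/3 → (83/12, -5)
  seg 4: down by d2 = 9 → (83/12, -14)
  seg 5: up by d3 = 5/3 → (83/12, -37/3)
  seg 6: right by d2 = 9 → (191/12, -37/3)
  seg 7: down by d4 = 36 → (191/12, -145/3)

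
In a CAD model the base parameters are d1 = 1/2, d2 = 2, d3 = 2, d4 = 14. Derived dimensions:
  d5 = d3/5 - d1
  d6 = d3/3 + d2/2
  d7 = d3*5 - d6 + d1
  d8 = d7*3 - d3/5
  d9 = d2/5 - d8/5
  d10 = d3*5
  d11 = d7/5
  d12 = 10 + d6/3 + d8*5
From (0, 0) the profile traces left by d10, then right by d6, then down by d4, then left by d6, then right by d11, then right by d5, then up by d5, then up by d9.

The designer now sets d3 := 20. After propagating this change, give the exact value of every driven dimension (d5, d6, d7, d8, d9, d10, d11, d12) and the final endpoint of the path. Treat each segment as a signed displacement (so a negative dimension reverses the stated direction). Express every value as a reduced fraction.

Apply edit: d3 := 20
  d5 = d3/5 - d1 = 7/2
  d6 = d3/3 + d2/2 = 23/3
  d7 = d3*5 - d6 + d1 = 557/6
  d8 = d7*3 - d3/5 = 549/2
  d9 = d2/5 - d8/5 = -109/2
  d10 = d3*5 = 100
  d11 = d7/5 = 557/30
  d12 = 10 + d6/3 + d8*5 = 24931/18
Walk from origin (0, 0):
  seg 1: left by d10 = 100 → (-100, 0)
  seg 2: right by d6 = 23/3 → (-277/3, 0)
  seg 3: down by d4 = 14 → (-277/3, -14)
  seg 4: left by d6 = 23/3 → (-100, -14)
  seg 5: right by d11 = 557/30 → (-2443/30, -14)
  seg 6: right by d5 = 7/2 → (-1169/15, -14)
  seg 7: up by d5 = 7/2 → (-1169/15, -21/2)
  seg 8: up by d9 = -109/2 → (-1169/15, -65)

d5 = 7/2
d6 = 23/3
d7 = 557/6
d8 = 549/2
d9 = -109/2
d10 = 100
d11 = 557/30
d12 = 24931/18
endpoint = (-1169/15, -65)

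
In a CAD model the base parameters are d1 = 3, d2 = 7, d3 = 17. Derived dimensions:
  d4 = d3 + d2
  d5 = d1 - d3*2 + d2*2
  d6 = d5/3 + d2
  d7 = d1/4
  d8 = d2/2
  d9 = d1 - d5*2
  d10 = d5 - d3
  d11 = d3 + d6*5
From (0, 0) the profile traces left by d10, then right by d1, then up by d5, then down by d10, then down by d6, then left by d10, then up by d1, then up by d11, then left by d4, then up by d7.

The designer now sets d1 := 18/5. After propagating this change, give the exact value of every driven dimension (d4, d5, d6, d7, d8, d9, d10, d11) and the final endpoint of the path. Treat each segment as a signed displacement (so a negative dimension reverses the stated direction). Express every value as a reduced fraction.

Apply edit: d1 := 18/5
  d4 = d3 + d2 = 24
  d5 = d1 - d3*2 + d2*2 = -82/5
  d6 = d5/3 + d2 = 23/15
  d7 = d1/4 = 9/10
  d8 = d2/2 = 7/2
  d9 = d1 - d5*2 = 182/5
  d10 = d5 - d3 = -167/5
  d11 = d3 + d6*5 = 74/3
Walk from origin (0, 0):
  seg 1: left by d10 = -167/5 → (167/5, 0)
  seg 2: right by d1 = 18/5 → (37, 0)
  seg 3: up by d5 = -82/5 → (37, -82/5)
  seg 4: down by d10 = -167/5 → (37, 17)
  seg 5: down by d6 = 23/15 → (37, 232/15)
  seg 6: left by d10 = -167/5 → (352/5, 232/15)
  seg 7: up by d1 = 18/5 → (352/5, 286/15)
  seg 8: up by d11 = 74/3 → (352/5, 656/15)
  seg 9: left by d4 = 24 → (232/5, 656/15)
  seg 10: up by d7 = 9/10 → (232/5, 1339/30)

d4 = 24
d5 = -82/5
d6 = 23/15
d7 = 9/10
d8 = 7/2
d9 = 182/5
d10 = -167/5
d11 = 74/3
endpoint = (232/5, 1339/30)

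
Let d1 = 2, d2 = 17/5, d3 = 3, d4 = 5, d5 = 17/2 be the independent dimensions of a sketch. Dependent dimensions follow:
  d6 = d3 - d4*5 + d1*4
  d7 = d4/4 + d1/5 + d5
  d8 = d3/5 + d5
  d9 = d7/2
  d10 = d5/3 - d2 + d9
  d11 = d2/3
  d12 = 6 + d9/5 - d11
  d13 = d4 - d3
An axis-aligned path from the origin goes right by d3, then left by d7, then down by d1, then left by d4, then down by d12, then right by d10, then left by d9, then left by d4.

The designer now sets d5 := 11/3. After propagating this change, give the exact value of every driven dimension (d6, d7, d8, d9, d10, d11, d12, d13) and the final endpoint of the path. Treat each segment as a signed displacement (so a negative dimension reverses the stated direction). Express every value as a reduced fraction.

d6 = -14
d7 = 319/60
d8 = 64/15
d9 = 319/120
d10 = 173/360
d11 = 17/15
d12 = 3239/600
d13 = 2
endpoint = (-2609/180, -4439/600)

Apply edit: d5 := 11/3
  d6 = d3 - d4*5 + d1*4 = -14
  d7 = d4/4 + d1/5 + d5 = 319/60
  d8 = d3/5 + d5 = 64/15
  d9 = d7/2 = 319/120
  d10 = d5/3 - d2 + d9 = 173/360
  d11 = d2/3 = 17/15
  d12 = 6 + d9/5 - d11 = 3239/600
  d13 = d4 - d3 = 2
Walk from origin (0, 0):
  seg 1: right by d3 = 3 → (3, 0)
  seg 2: left by d7 = 319/60 → (-139/60, 0)
  seg 3: down by d1 = 2 → (-139/60, -2)
  seg 4: left by d4 = 5 → (-439/60, -2)
  seg 5: down by d12 = 3239/600 → (-439/60, -4439/600)
  seg 6: right by d10 = 173/360 → (-2461/360, -4439/600)
  seg 7: left by d9 = 319/120 → (-1709/180, -4439/600)
  seg 8: left by d4 = 5 → (-2609/180, -4439/600)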